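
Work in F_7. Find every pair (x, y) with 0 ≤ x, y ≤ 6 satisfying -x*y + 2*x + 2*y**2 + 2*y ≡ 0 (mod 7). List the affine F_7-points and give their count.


Affine F_7-points: {(0, 0), (0, 6), (3, 1), (3, 3), (6, 4), (6, 5)}; count = 6.

For each of the 49 pairs (x, y) ∈ F_7², evaluate f(x, y) mod 7. Record the zeros.
  x = 0: [0↦0, 1↦4, 2↦5, 3↦3, 4↦5, 5↦4, 6↦0]  zeros at y ∈ {0, 6}
  x = 1: [0↦2, 1↦5, 2↦5, 3↦2, 4↦3, 5↦1, 6↦3]  zeros at y ∈ ∅
  x = 2: [0↦4, 1↦6, 2↦5, 3↦1, 4↦1, 5↦5, 6↦6]  zeros at y ∈ ∅
  x = 3: [0↦6, 1↦0, 2↦5, 3↦0, 4↦6, 5↦2, 6↦2]  zeros at y ∈ {1, 3}
  x = 4: [0↦1, 1↦1, 2↦5, 3↦6, 4↦4, 5↦6, 6↦5]  zeros at y ∈ ∅
  x = 5: [0↦3, 1↦2, 2↦5, 3↦5, 4↦2, 5↦3, 6↦1]  zeros at y ∈ ∅
  x = 6: [0↦5, 1↦3, 2↦5, 3↦4, 4↦0, 5↦0, 6↦4]  zeros at y ∈ {4, 5}
Collecting zeros: affine points = {(0, 0), (0, 6), (3, 1), (3, 3), (6, 4), (6, 5)}.
Total count |C(F_7)_aff| = 6.


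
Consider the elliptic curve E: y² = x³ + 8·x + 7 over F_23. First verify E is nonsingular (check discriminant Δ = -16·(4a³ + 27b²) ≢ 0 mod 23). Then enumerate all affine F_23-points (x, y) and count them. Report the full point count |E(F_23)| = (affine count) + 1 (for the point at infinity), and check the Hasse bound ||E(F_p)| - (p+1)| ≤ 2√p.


Affine points = {(1, 4), (1, 19), (2, 10), (2, 13), (3, 9), (3, 14), (6, 8), (6, 15), (8, 10), (8, 13), (9, 7), (9, 16), (10, 11), (10, 12), (11, 0), (13, 10), (13, 13), (15, 11), (15, 12), (18, 7), (18, 16), (19, 7), (19, 16), (20, 5), (20, 18), (21, 11), (21, 12)}; affine count = 27; |E(F_23)| = 28.

Discriminant check: Δ ∝ 4a³ + 27b² = 4·8³ + 27·7² = 4·512 + 27·49 ≡ 13 (mod 23). Nonzero ⇒ E is nonsingular.
For each x ∈ F_23, compute rhs = x³ + 8·x + 7 mod 23, then count y ∈ F_23 with y² ≡ rhs.
  x = 0: rhs = 7, matching y values: none (0 points).
  x = 1: rhs = 16, matching y values: 4, 19 (2 points).
  x = 2: rhs = 8, matching y values: 10, 13 (2 points).
  x = 3: rhs = 12, matching y values: 9, 14 (2 points).
  x = 4: rhs = 11, matching y values: none (0 points).
  x = 5: rhs = 11, matching y values: none (0 points).
  x = 6: rhs = 18, matching y values: 8, 15 (2 points).
  x = 7: rhs = 15, matching y values: none (0 points).
  x = 8: rhs = 8, matching y values: 10, 13 (2 points).
  x = 9: rhs = 3, matching y values: 7, 16 (2 points).
  x = 10: rhs = 6, matching y values: 11, 12 (2 points).
  x = 11: rhs = 0, matching y values: 0 (1 points).
  x = 12: rhs = 14, matching y values: none (0 points).
  x = 13: rhs = 8, matching y values: 10, 13 (2 points).
  x = 14: rhs = 11, matching y values: none (0 points).
  x = 15: rhs = 6, matching y values: 11, 12 (2 points).
  x = 16: rhs = 22, matching y values: none (0 points).
  x = 17: rhs = 19, matching y values: none (0 points).
  x = 18: rhs = 3, matching y values: 7, 16 (2 points).
  x = 19: rhs = 3, matching y values: 7, 16 (2 points).
  x = 20: rhs = 2, matching y values: 5, 18 (2 points).
  x = 21: rhs = 6, matching y values: 11, 12 (2 points).
  x = 22: rhs = 21, matching y values: none (0 points).
Total affine count: 27.
Full point count |E(F_23)| = 27 + 1 = 28.
Hasse bound: |28 − (23+1)| = |4| = 4 ≤ 2√23 ≈ 9.5917 ✓.


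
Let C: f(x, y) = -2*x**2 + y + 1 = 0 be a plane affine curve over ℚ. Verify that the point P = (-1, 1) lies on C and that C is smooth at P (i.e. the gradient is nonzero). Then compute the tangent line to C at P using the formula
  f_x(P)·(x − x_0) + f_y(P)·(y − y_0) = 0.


Tangent line at P: 4*x + y + 3 = 0.

Step 1: f(-1, 1) = 0, so P lies on C.
Step 2: partial derivatives
  f_x(x, y) = -4*x, f_y(x, y) = 1.
  f_x(P) = 4, f_y(P) = 1 (gradient nonzero, so P is smooth).
Step 3: tangent line at P: 4·(x − -1) + 1·(y − 1) = 0.
Expanding: 4*x + y + 3 = 0.


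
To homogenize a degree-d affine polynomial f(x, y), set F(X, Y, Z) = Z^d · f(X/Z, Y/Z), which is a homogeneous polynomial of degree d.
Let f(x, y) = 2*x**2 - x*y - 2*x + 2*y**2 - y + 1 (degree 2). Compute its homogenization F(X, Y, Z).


F(X, Y, Z) = 2*X**2 - X*Y - 2*X*Z + 2*Y**2 - Y*Z + Z**2

deg(f) = 2.
Substitute x = X/Z, y = Y/Z into f, then multiply by Z^2.
  monomial 2·x^2·y^0 ↦ 2·X^2·Y^0·Z^0.
  monomial -1·x^1·y^1 ↦ -1·X^1·Y^1·Z^0.
  monomial -2·x^1·y^0 ↦ -2·X^1·Y^0·Z^1.
  monomial 2·x^0·y^2 ↦ 2·X^0·Y^2·Z^0.
  monomial -1·x^0·y^1 ↦ -1·X^0·Y^1·Z^1.
  monomial 1·x^0·y^0 ↦ 1·X^0·Y^0·Z^2.
Collecting: F(X, Y, Z) = 2*X**2 - X*Y - 2*X*Z + 2*Y**2 - Y*Z + Z**2.


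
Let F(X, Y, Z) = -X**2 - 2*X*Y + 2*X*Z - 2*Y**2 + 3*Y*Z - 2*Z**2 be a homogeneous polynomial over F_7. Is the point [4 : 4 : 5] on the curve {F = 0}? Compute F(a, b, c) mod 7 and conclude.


F(4,4,5) ≡ 5 (mod 7); P is NOT on the curve.

Evaluate F(4, 4, 5) term-by-term (mod 7).
  -X**2 ↦ -1·16·1·1 = -16
  -2*X*Y ↦ -2·4·4·1 = -32
  2*X*Z ↦ 2·4·1·5 = 40
  -2*Y**2 ↦ -2·1·16·1 = -32
  3*Y*Z ↦ 3·1·4·5 = 60
  -2*Z**2 ↦ -2·1·1·25 = -50
Sum: F(4, 4, 5) = (-16) + (-32) + (40) + (-32) + (60) + (-50) = -30.
Reducing mod 7: -30 ≡ 5 (mod 7).
Since F(a, b, c) ≡ 5 ≠ 0 (mod 7), P does NOT lie on the curve.


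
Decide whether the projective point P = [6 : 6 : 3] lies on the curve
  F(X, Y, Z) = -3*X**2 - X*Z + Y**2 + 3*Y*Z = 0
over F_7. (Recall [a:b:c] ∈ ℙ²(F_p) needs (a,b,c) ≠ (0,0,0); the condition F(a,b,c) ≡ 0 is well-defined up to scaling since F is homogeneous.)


F(6,6,3) ≡ 6 (mod 7); P is NOT on the curve.

Evaluate F(6, 6, 3) term-by-term (mod 7).
  -3*X**2 ↦ -3·36·1·1 = -108
  -X*Z ↦ -1·6·1·3 = -18
  Y**2 ↦ 1·1·36·1 = 36
  3*Y*Z ↦ 3·1·6·3 = 54
Sum: F(6, 6, 3) = (-108) + (-18) + (36) + (54) = -36.
Reducing mod 7: -36 ≡ 6 (mod 7).
Since F(a, b, c) ≡ 6 ≠ 0 (mod 7), P does NOT lie on the curve.


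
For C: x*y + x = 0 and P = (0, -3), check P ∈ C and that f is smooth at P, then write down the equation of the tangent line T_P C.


Tangent line at P: -2*x = 0.

Step 1: f(0, -3) = 0, so P lies on C.
Step 2: partial derivatives
  f_x(x, y) = y + 1, f_y(x, y) = x.
  f_x(P) = -2, f_y(P) = 0 (gradient nonzero, so P is smooth).
Step 3: tangent line at P: -2·(x − 0) + 0·(y − -3) = 0.
Expanding: -2*x = 0.


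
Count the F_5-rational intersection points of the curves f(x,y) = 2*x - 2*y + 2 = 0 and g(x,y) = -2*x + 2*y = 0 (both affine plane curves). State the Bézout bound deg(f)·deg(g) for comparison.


Common zeros: ∅; count = 0; Bézout bound = 1.

deg(f) = 1, deg(g) = 1, so Bézout bound = 1.
Scan x ∈ F_5. For each x, list the y ∈ F_5 with f(x, y) ≡ 0 and those with g(x, y) ≡ 0 (mod 5); the common zeros in that column are the intersection.
  x = 0: f ≡ 0 at y ∈ {1}; g ≡ 0 at y ∈ {0}; common: ∅.
  x = 1: f ≡ 0 at y ∈ {2}; g ≡ 0 at y ∈ {1}; common: ∅.
  x = 2: f ≡ 0 at y ∈ {3}; g ≡ 0 at y ∈ {2}; common: ∅.
  x = 3: f ≡ 0 at y ∈ {4}; g ≡ 0 at y ∈ {3}; common: ∅.
  x = 4: f ≡ 0 at y ∈ {0}; g ≡ 0 at y ∈ {4}; common: ∅.
Collecting: common zeros = ∅, so the count is 0.
Comparison with the Bézout bound: 0 ≤ 1 = deg(f)·deg(g), as expected for curves with no common component (the affine F_5-count falls short of the bound because intersections may lie at infinity, over extension fields, or carry multiplicity).


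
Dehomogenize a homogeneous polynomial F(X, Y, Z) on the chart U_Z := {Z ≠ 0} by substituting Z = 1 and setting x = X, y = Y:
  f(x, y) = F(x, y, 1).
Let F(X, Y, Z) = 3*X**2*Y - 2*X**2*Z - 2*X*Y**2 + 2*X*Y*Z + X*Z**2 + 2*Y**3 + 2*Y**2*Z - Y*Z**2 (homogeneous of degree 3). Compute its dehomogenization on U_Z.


f(x, y) = 3*x**2*y - 2*x**2 - 2*x*y**2 + 2*x*y + x + 2*y**3 + 2*y**2 - y

On U_Z we set Z = 1. Each monomial c·X^i·Y^j·Z^k in F becomes c·x^i·y^j·1^k = c·x^i·y^j.
Substituting Z = 1: F(X, Y, 1) = 3*x**2*y - 2*x**2 - 2*x*y**2 + 2*x*y + x + 2*y**3 + 2*y**2 - y.
Note: deg(f) ≤ deg(F) = 3; strict inequality happens when F is divisible by Z (lost terms).


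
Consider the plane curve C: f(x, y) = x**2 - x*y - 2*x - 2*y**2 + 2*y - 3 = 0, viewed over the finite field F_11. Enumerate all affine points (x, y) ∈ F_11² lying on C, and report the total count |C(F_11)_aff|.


Affine F_11-points: {(2, 2), (2, 9), (3, 0), (3, 5), (4, 5), (8, 4), (9, 4), (9, 9), (10, 0), (10, 7)}; count = 10.

For each of the 121 pairs (x, y) ∈ F_11², evaluate f(x, y) mod 11. Record the zeros.
  x = 0: [0↦8, 1↦8, 2↦4, 3↦7, 4↦6, 5↦1, 6↦3, 7↦1, 8↦6, 9↦7, 10↦4]  zeros at y ∈ ∅
  x = 1: [0↦7, 1↦6, 2↦1, 3↦3, 4↦1, 5↦6, 6↦7, 7↦4, 8↦8, 9↦8, 10↦4]  zeros at y ∈ ∅
  x = 2: [0↦8, 1↦6, 2↦0, 3↦1, 4↦9, 5↦2, 6↦2, 7↦9, 8↦1, 9↦0, 10↦6]  zeros at y ∈ {2, 9}
  x = 3: [0↦0, 1↦8, 2↦1, 3↦1, 4↦8, 5↦0, 6↦10, 7↦5, 8↦7, 9↦5, 10↦10]  zeros at y ∈ {0, 5}
  x = 4: [0↦5, 1↦1, 2↦4, 3↦3, 4↦9, 5↦0, 6↦9, 7↦3, 8↦4, 9↦1, 10↦5]  zeros at y ∈ {5}
  x = 5: [0↦1, 1↦7, 2↦9, 3↦7, 4↦1, 5↦2, 6↦10, 7↦3, 8↦3, 9↦10, 10↦2]  zeros at y ∈ ∅
  x = 6: [0↦10, 1↦4, 2↦5, 3↦2, 4↦6, 5↦6, 6↦2, 7↦5, 8↦4, 9↦10, 10↦1]  zeros at y ∈ ∅
  x = 7: [0↦10, 1↦3, 2↦3, 3↦10, 4↦2, 5↦1, 6↦7, 7↦9, 8↦7, 9↦1, 10↦2]  zeros at y ∈ ∅
  x = 8: [0↦1, 1↦4, 2↦3, 3↦9, 4↦0, 5↦9, 6↦3, 7↦4, 8↦1, 9↦5, 10↦5]  zeros at y ∈ {4}
  x = 9: [0↦5, 1↦7, 2↦5, 3↦10, 4↦0, 5↦8, 6↦1, 7↦1, 8↦8, 9↦0, 10↦10]  zeros at y ∈ {4, 9}
  x = 10: [0↦0, 1↦1, 2↦9, 3↦2, 4↦2, 5↦9, 6↦1, 7↦0, 8↦6, 9↦8, 10↦6]  zeros at y ∈ {0, 7}
Collecting zeros: affine points = {(2, 2), (2, 9), (3, 0), (3, 5), (4, 5), (8, 4), (9, 4), (9, 9), (10, 0), (10, 7)}.
Total count |C(F_11)_aff| = 10.


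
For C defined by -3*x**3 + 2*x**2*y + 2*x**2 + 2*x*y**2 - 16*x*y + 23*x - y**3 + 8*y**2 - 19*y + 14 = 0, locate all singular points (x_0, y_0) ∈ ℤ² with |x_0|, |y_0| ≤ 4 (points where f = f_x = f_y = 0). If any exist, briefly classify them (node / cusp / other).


Singular points: {(1, 3)}; classification: node.

Compute partial derivatives:
  f_x = -9*x**2 + 4*x*y + 4*x + 2*y**2 - 16*y + 23.
  f_y = 2*x**2 + 4*x*y - 16*x - 3*y**2 + 16*y - 19.
Scan x_0 ∈ {−4, ..., 4}. For each x_0, f_y(x_0, y) is a polynomial in y; find its integer roots y ∈ {−4, ..., 4}, then test f_x and f at those candidates.
  x = -4: f_y(-4, y) = 77 - 3*y**2; no integer root y with |y| ≤ 4.
  x = -3: f_y(-3, y) = -3*y**2 + 4*y + 47; no integer root y with |y| ≤ 4.
  x = -2: f_y(-2, y) = -3*y**2 + 8*y + 21; no integer root y with |y| ≤ 4.
  x = -1: f_y(-1, y) = -3*y**2 + 12*y - 1; no integer root y with |y| ≤ 4.
  x = 0: f_y(0, y) = -3*y**2 + 16*y - 19; no integer root y with |y| ≤ 4.
  x = 1: f_y(1, y) = -3*y**2 + 20*y - 33; vanishes at y ∈ {3}. (1, 3): f_x = 0, f = 0 — SINGULAR.
  x = 2: f_y(2, y) = -3*y**2 + 24*y - 43; no integer root y with |y| ≤ 4.
  x = 3: f_y(3, y) = -3*y**2 + 28*y - 49; no integer root y with |y| ≤ 4.
  x = 4: f_y(4, y) = -3*y**2 + 32*y - 51; no integer root y with |y| ≤ 4.
Only singular point on the grid: (1, 3).
Classify: substitute x = 1 + u, y = 3 + v and expand: f = -3*u**3 + 2*u**2*v - u**2 + 2*u*v**2 - v**3 + v**2.
No constant or linear terms (consistent with a singular point). Quadratic part: -u**2 + v**2. Cubic part: -3*u**3 + 2*u**2*v + 2*u*v**2 - v**3.
The quadratic part v**2 - u**2 = (v − u)(v + u) splits into two distinct linear factors, so there are two distinct tangent lines y − 3 = ±(x − 1) — this is a node (ordinary double point).
Classification: node.


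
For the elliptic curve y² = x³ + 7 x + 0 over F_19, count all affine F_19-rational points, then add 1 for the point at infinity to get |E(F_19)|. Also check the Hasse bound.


Affine points = {(0, 0), (4, 4), (4, 15), (6, 7), (6, 12), (8, 6), (8, 13), (10, 5), (10, 14), (12, 8), (12, 11), (14, 7), (14, 12), (16, 3), (16, 16), (17, 4), (17, 15), (18, 7), (18, 12)}; affine count = 19; |E(F_19)| = 20.

Discriminant check: Δ ∝ 4a³ + 27b² = 4·7³ + 27·0² = 4·343 + 27·0 ≡ 4 (mod 19). Nonzero ⇒ E is nonsingular.
For each x ∈ F_19, compute rhs = x³ + 7·x + 0 mod 19, then count y ∈ F_19 with y² ≡ rhs.
  x = 0: rhs = 0, matching y values: 0 (1 points).
  x = 1: rhs = 8, matching y values: none (0 points).
  x = 2: rhs = 3, matching y values: none (0 points).
  x = 3: rhs = 10, matching y values: none (0 points).
  x = 4: rhs = 16, matching y values: 4, 15 (2 points).
  x = 5: rhs = 8, matching y values: none (0 points).
  x = 6: rhs = 11, matching y values: 7, 12 (2 points).
  x = 7: rhs = 12, matching y values: none (0 points).
  x = 8: rhs = 17, matching y values: 6, 13 (2 points).
  x = 9: rhs = 13, matching y values: none (0 points).
  x = 10: rhs = 6, matching y values: 5, 14 (2 points).
  x = 11: rhs = 2, matching y values: none (0 points).
  x = 12: rhs = 7, matching y values: 8, 11 (2 points).
  x = 13: rhs = 8, matching y values: none (0 points).
  x = 14: rhs = 11, matching y values: 7, 12 (2 points).
  x = 15: rhs = 3, matching y values: none (0 points).
  x = 16: rhs = 9, matching y values: 3, 16 (2 points).
  x = 17: rhs = 16, matching y values: 4, 15 (2 points).
  x = 18: rhs = 11, matching y values: 7, 12 (2 points).
Total affine count: 19.
Full point count |E(F_19)| = 19 + 1 = 20.
Hasse bound: |20 − (19+1)| = |0| = 0 ≤ 2√19 ≈ 8.7178 ✓.


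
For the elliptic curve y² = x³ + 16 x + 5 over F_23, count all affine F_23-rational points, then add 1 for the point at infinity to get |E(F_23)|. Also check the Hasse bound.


Affine points = {(4, 8), (4, 15), (5, 7), (5, 16), (6, 8), (6, 15), (7, 0), (8, 1), (8, 22), (9, 2), (9, 21), (12, 4), (12, 19), (13, 8), (13, 15), (14, 11), (14, 12), (15, 3), (15, 20)}; affine count = 19; |E(F_23)| = 20.

Discriminant check: Δ ∝ 4a³ + 27b² = 4·16³ + 27·5² = 4·4096 + 27·25 ≡ 16 (mod 23). Nonzero ⇒ E is nonsingular.
For each x ∈ F_23, compute rhs = x³ + 16·x + 5 mod 23, then count y ∈ F_23 with y² ≡ rhs.
  x = 0: rhs = 5, matching y values: none (0 points).
  x = 1: rhs = 22, matching y values: none (0 points).
  x = 2: rhs = 22, matching y values: none (0 points).
  x = 3: rhs = 11, matching y values: none (0 points).
  x = 4: rhs = 18, matching y values: 8, 15 (2 points).
  x = 5: rhs = 3, matching y values: 7, 16 (2 points).
  x = 6: rhs = 18, matching y values: 8, 15 (2 points).
  x = 7: rhs = 0, matching y values: 0 (1 points).
  x = 8: rhs = 1, matching y values: 1, 22 (2 points).
  x = 9: rhs = 4, matching y values: 2, 21 (2 points).
  x = 10: rhs = 15, matching y values: none (0 points).
  x = 11: rhs = 17, matching y values: none (0 points).
  x = 12: rhs = 16, matching y values: 4, 19 (2 points).
  x = 13: rhs = 18, matching y values: 8, 15 (2 points).
  x = 14: rhs = 6, matching y values: 11, 12 (2 points).
  x = 15: rhs = 9, matching y values: 3, 20 (2 points).
  x = 16: rhs = 10, matching y values: none (0 points).
  x = 17: rhs = 15, matching y values: none (0 points).
  x = 18: rhs = 7, matching y values: none (0 points).
  x = 19: rhs = 15, matching y values: none (0 points).
  x = 20: rhs = 22, matching y values: none (0 points).
  x = 21: rhs = 11, matching y values: none (0 points).
  x = 22: rhs = 11, matching y values: none (0 points).
Total affine count: 19.
Full point count |E(F_23)| = 19 + 1 = 20.
Hasse bound: |20 − (23+1)| = |-4| = 4 ≤ 2√23 ≈ 9.5917 ✓.


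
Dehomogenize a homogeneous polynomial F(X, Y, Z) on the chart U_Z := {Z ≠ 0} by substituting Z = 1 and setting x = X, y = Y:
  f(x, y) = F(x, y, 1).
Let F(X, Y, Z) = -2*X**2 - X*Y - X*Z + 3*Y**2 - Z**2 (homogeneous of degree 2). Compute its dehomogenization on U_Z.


f(x, y) = -2*x**2 - x*y - x + 3*y**2 - 1

On U_Z we set Z = 1. Each monomial c·X^i·Y^j·Z^k in F becomes c·x^i·y^j·1^k = c·x^i·y^j.
Substituting Z = 1: F(X, Y, 1) = -2*x**2 - x*y - x + 3*y**2 - 1.
Note: deg(f) ≤ deg(F) = 2; strict inequality happens when F is divisible by Z (lost terms).


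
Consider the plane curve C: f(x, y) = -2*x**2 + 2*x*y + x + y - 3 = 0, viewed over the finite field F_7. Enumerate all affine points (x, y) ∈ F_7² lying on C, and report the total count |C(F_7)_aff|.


Affine F_7-points: {(0, 3), (1, 6), (2, 6), (4, 5), (5, 5), (6, 1)}; count = 6.

For each of the 49 pairs (x, y) ∈ F_7², evaluate f(x, y) mod 7. Record the zeros.
  x = 0: [0↦4, 1↦5, 2↦6, 3↦0, 4↦1, 5↦2, 6↦3]  zeros at y ∈ {3}
  x = 1: [0↦3, 1↦6, 2↦2, 3↦5, 4↦1, 5↦4, 6↦0]  zeros at y ∈ {6}
  x = 2: [0↦5, 1↦3, 2↦1, 3↦6, 4↦4, 5↦2, 6↦0]  zeros at y ∈ {6}
  x = 3: [0↦3, 1↦3, 2↦3, 3↦3, 4↦3, 5↦3, 6↦3]  zeros at y ∈ ∅
  x = 4: [0↦4, 1↦6, 2↦1, 3↦3, 4↦5, 5↦0, 6↦2]  zeros at y ∈ {5}
  x = 5: [0↦1, 1↦5, 2↦2, 3↦6, 4↦3, 5↦0, 6↦4]  zeros at y ∈ {5}
  x = 6: [0↦1, 1↦0, 2↦6, 3↦5, 4↦4, 5↦3, 6↦2]  zeros at y ∈ {1}
Collecting zeros: affine points = {(0, 3), (1, 6), (2, 6), (4, 5), (5, 5), (6, 1)}.
Total count |C(F_7)_aff| = 6.


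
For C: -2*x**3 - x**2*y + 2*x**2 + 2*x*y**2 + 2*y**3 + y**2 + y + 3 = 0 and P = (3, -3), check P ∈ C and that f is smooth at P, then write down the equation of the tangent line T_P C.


Tangent line at P: -6*x + 4*y + 30 = 0.

Step 1: f(3, -3) = 0, so P lies on C.
Step 2: partial derivatives
  f_x(x, y) = -6*x**2 - 2*x*y + 4*x + 2*y**2, f_y(x, y) = -x**2 + 4*x*y + 6*y**2 + 2*y + 1.
  f_x(P) = -6, f_y(P) = 4 (gradient nonzero, so P is smooth).
Step 3: tangent line at P: -6·(x − 3) + 4·(y − -3) = 0.
Expanding: -6*x + 4*y + 30 = 0.


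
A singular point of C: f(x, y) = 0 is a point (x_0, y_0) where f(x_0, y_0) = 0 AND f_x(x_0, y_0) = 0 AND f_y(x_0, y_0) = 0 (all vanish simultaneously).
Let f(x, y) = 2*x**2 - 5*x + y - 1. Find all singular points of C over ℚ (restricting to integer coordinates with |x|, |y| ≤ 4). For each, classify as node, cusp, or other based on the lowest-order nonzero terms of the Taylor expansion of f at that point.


No singular points in the scanned grid; C is smooth there.

Compute partial derivatives:
  f_x = 4*x - 5.
  f_y = 1.
f_y = 1 is a nonzero constant, so f_y never vanishes: no point (x, y) can satisfy f = f_x = f_y = 0. In particular no (x, y) ∈ {−4, ..., 4}² is singular; the curve is smooth.


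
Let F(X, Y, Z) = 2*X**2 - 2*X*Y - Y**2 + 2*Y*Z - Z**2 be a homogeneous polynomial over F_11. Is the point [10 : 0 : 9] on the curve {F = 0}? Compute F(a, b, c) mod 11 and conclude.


F(10,0,9) ≡ 9 (mod 11); P is NOT on the curve.

Evaluate F(10, 0, 9) term-by-term (mod 11).
  2*X**2 ↦ 2·100·1·1 = 200
  -2*X*Y ↦ -2·10·0·1 = 0
  -Y**2 ↦ -1·1·0·1 = 0
  2*Y*Z ↦ 2·1·0·9 = 0
  -Z**2 ↦ -1·1·1·81 = -81
Sum: F(10, 0, 9) = (200) + (0) + (0) + (0) + (-81) = 119.
Reducing mod 11: 119 ≡ 9 (mod 11).
Since F(a, b, c) ≡ 9 ≠ 0 (mod 11), P does NOT lie on the curve.


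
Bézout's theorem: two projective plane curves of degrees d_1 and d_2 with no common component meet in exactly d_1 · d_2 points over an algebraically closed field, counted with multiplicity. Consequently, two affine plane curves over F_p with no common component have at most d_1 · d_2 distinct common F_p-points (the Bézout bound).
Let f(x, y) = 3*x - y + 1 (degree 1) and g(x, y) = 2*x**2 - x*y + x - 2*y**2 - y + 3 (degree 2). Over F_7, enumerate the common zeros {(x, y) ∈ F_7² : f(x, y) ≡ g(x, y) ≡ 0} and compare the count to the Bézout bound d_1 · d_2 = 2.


Common zeros: {(0, 1), (4, 6)}; count = 2; Bézout bound = 2.

deg(f) = 1, deg(g) = 2, so Bézout bound = 2.
Scan x ∈ F_7. For each x, list the y ∈ F_7 with f(x, y) ≡ 0 and those with g(x, y) ≡ 0 (mod 7); the common zeros in that column are the intersection.
  x = 0: f ≡ 0 at y ∈ {1}; g ≡ 0 at y ∈ {1, 2}; common: {1}.
  x = 1: f ≡ 0 at y ∈ {4}; g ≡ 0 at y ∈ ∅; common: ∅.
  x = 2: f ≡ 0 at y ∈ {0}; g ≡ 0 at y ∈ {3, 6}; common: ∅.
  x = 3: f ≡ 0 at y ∈ {3}; g ≡ 0 at y ∈ ∅; common: ∅.
  x = 4: f ≡ 0 at y ∈ {6}; g ≡ 0 at y ∈ {2, 6}; common: {6}.
  x = 5: f ≡ 0 at y ∈ {2}; g ≡ 0 at y ∈ ∅; common: ∅.
  x = 6: f ≡ 0 at y ∈ {5}; g ≡ 0 at y ∈ {3, 4}; common: ∅.
Collecting: common zeros = {(0, 1), (4, 6)}, so the count is 2.
Comparison with the Bézout bound: 2 ≤ 2 = deg(f)·deg(g), as expected for curves with no common component (the bound is attained).


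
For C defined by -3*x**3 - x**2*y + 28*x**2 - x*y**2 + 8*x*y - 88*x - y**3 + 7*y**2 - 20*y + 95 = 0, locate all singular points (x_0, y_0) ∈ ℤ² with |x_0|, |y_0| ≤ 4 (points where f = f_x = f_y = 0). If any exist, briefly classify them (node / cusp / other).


Singular points: {(3, 1)}; classification: cusp.

Compute partial derivatives:
  f_x = -9*x**2 - 2*x*y + 56*x - y**2 + 8*y - 88.
  f_y = -x**2 - 2*x*y + 8*x - 3*y**2 + 14*y - 20.
Scan x_0 ∈ {−4, ..., 4}. For each x_0, f_y(x_0, y) is a polynomial in y; find its integer roots y ∈ {−4, ..., 4}, then test f_x and f at those candidates.
  x = -4: f_y(-4, y) = -3*y**2 + 22*y - 68; no integer root y with |y| ≤ 4.
  x = -3: f_y(-3, y) = -3*y**2 + 20*y - 53; no integer root y with |y| ≤ 4.
  x = -2: f_y(-2, y) = -3*y**2 + 18*y - 40; no integer root y with |y| ≤ 4.
  x = -1: f_y(-1, y) = -3*y**2 + 16*y - 29; no integer root y with |y| ≤ 4.
  x = 0: f_y(0, y) = -3*y**2 + 14*y - 20; no integer root y with |y| ≤ 4.
  x = 1: f_y(1, y) = -3*y**2 + 12*y - 13; no integer root y with |y| ≤ 4.
  x = 2: f_y(2, y) = -3*y**2 + 10*y - 8; vanishes at y ∈ {2}. (2, 2): f_x = -8 ≠ 0.
  x = 3: f_y(3, y) = -3*y**2 + 8*y - 5; vanishes at y ∈ {1}. (3, 1): f_x = 0, f = 0 — SINGULAR.
  x = 4: f_y(4, y) = -3*y**2 + 6*y - 4; no integer root y with |y| ≤ 4.
Only singular point on the grid: (3, 1).
Classify: substitute x = 3 + u, y = 1 + v and expand: f = -3*u**3 - u**2*v - u*v**2 - v**3 + v**2.
No constant or linear terms (consistent with a singular point). Quadratic part: v**2. Cubic part: -3*u**3 - u**2*v - u*v**2 - v**3.
The quadratic part v**2 is a perfect square, so there is a single (double) tangent line v = 0, i.e. y = 1. Restricting the cubic part to that line (v = 0) leaves -3*u**3 ≠ 0, so f is not divisible by v and the branch is v² ≈ 3*u**3 to lowest order — this is a cusp.
Classification: cusp.


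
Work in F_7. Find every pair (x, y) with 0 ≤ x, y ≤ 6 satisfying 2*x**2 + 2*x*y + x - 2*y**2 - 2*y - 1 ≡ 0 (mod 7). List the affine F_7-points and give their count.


Affine F_7-points: {(1, 1), (1, 6), (3, 3), (3, 6), (4, 0), (4, 3), (6, 0), (6, 5)}; count = 8.

For each of the 49 pairs (x, y) ∈ F_7², evaluate f(x, y) mod 7. Record the zeros.
  x = 0: [0↦6, 1↦2, 2↦1, 3↦3, 4↦1, 5↦2, 6↦6]  zeros at y ∈ ∅
  x = 1: [0↦2, 1↦0, 2↦1, 3↦5, 4↦5, 5↦1, 6↦0]  zeros at y ∈ {1, 6}
  x = 2: [0↦2, 1↦2, 2↦5, 3↦4, 4↦6, 5↦4, 6↦5]  zeros at y ∈ ∅
  x = 3: [0↦6, 1↦1, 2↦6, 3↦0, 4↦4, 5↦4, 6↦0]  zeros at y ∈ {3, 6}
  x = 4: [0↦0, 1↦4, 2↦4, 3↦0, 4↦6, 5↦1, 6↦6]  zeros at y ∈ {0, 3}
  x = 5: [0↦5, 1↦4, 2↦6, 3↦4, 4↦5, 5↦2, 6↦2]  zeros at y ∈ ∅
  x = 6: [0↦0, 1↦1, 2↦5, 3↦5, 4↦1, 5↦0, 6↦2]  zeros at y ∈ {0, 5}
Collecting zeros: affine points = {(1, 1), (1, 6), (3, 3), (3, 6), (4, 0), (4, 3), (6, 0), (6, 5)}.
Total count |C(F_7)_aff| = 8.


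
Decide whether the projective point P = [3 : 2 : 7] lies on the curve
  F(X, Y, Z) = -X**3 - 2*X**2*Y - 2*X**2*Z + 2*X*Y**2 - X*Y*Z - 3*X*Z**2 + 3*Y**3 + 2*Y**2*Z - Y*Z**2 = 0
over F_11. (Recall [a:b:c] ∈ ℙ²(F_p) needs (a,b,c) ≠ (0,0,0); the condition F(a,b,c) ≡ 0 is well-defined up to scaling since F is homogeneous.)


F(3,2,7) ≡ 5 (mod 11); P is NOT on the curve.

Evaluate F(3, 2, 7) term-by-term (mod 11).
  -X**3 ↦ -1·27·1·1 = -27
  -2*X**2*Y ↦ -2·9·2·1 = -36
  -2*X**2*Z ↦ -2·9·1·7 = -126
  2*X*Y**2 ↦ 2·3·4·1 = 24
  -X*Y*Z ↦ -1·3·2·7 = -42
  -3*X*Z**2 ↦ -3·3·1·49 = -441
  3*Y**3 ↦ 3·1·8·1 = 24
  2*Y**2*Z ↦ 2·1·4·7 = 56
  -Y*Z**2 ↦ -1·1·2·49 = -98
Sum: F(3, 2, 7) = (-27) + (-36) + (-126) + (24) + (-42) + (-441) + (24) + (56) + (-98) = -666.
Reducing mod 11: -666 ≡ 5 (mod 11).
Since F(a, b, c) ≡ 5 ≠ 0 (mod 11), P does NOT lie on the curve.


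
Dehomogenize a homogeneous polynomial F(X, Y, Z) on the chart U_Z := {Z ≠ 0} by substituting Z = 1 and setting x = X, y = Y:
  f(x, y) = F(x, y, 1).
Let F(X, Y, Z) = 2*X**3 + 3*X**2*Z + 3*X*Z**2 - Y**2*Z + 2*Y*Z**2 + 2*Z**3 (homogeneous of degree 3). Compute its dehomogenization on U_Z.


f(x, y) = 2*x**3 + 3*x**2 + 3*x - y**2 + 2*y + 2

On U_Z we set Z = 1. Each monomial c·X^i·Y^j·Z^k in F becomes c·x^i·y^j·1^k = c·x^i·y^j.
Substituting Z = 1: F(X, Y, 1) = 2*x**3 + 3*x**2 + 3*x - y**2 + 2*y + 2.
Note: deg(f) ≤ deg(F) = 3; strict inequality happens when F is divisible by Z (lost terms).


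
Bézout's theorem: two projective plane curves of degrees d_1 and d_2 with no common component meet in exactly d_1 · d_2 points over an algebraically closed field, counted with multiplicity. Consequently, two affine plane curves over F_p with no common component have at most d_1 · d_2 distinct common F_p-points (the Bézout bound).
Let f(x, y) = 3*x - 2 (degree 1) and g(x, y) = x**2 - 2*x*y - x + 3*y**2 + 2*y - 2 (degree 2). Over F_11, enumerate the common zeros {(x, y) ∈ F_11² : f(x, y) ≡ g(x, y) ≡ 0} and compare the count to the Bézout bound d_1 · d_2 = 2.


Common zeros: ∅; count = 0; Bézout bound = 2.

deg(f) = 1, deg(g) = 2, so Bézout bound = 2.
Scan x ∈ F_11. For each x, list the y ∈ F_11 with f(x, y) ≡ 0 and those with g(x, y) ≡ 0 (mod 11); the common zeros in that column are the intersection.
  x = 0: f ≡ 0 at y ∈ ∅; g ≡ 0 at y ∈ ∅; common: ∅.
  x = 1: f ≡ 0 at y ∈ ∅; g ≡ 0 at y ∈ ∅; common: ∅.
  x = 2: f ≡ 0 at y ∈ ∅; g ≡ 0 at y ∈ {0, 8}; common: ∅.
  x = 3: f ≡ 0 at y ∈ ∅; g ≡ 0 at y ∈ {6, 10}; common: ∅.
  x = 4: f ≡ 0 at y ∈ ∅; g ≡ 0 at y ∈ {5, 8}; common: ∅.
  x = 5: f ≡ 0 at y ∈ ∅; g ≡ 0 at y ∈ ∅; common: ∅.
  x = 6: f ≡ 0 at y ∈ ∅; g ≡ 0 at y ∈ ∅; common: ∅.
  x = 7: f ≡ 0 at y ∈ ∅; g ≡ 0 at y ∈ {5, 10}; common: ∅.
  x = 8: f ≡ 0 at y ∈ {0, 1, 2, 3, 4, 5, 6, 7, 8, 9, 10}; g ≡ 0 at y ∈ ∅; common: ∅.
  x = 9: f ≡ 0 at y ∈ ∅; g ≡ 0 at y ∈ ∅; common: ∅.
  x = 10: f ≡ 0 at y ∈ ∅; g ≡ 0 at y ∈ {0, 6}; common: ∅.
Collecting: common zeros = ∅, so the count is 0.
Comparison with the Bézout bound: 0 ≤ 2 = deg(f)·deg(g), as expected for curves with no common component (the affine F_11-count falls short of the bound because intersections may lie at infinity, over extension fields, or carry multiplicity).


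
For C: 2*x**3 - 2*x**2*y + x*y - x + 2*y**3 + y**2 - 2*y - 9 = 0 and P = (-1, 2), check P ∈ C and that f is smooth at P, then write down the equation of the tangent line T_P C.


Tangent line at P: 15*x + 23*y - 31 = 0.

Step 1: f(-1, 2) = 0, so P lies on C.
Step 2: partial derivatives
  f_x(x, y) = 6*x**2 - 4*x*y + y - 1, f_y(x, y) = -2*x**2 + x + 6*y**2 + 2*y - 2.
  f_x(P) = 15, f_y(P) = 23 (gradient nonzero, so P is smooth).
Step 3: tangent line at P: 15·(x − -1) + 23·(y − 2) = 0.
Expanding: 15*x + 23*y - 31 = 0.


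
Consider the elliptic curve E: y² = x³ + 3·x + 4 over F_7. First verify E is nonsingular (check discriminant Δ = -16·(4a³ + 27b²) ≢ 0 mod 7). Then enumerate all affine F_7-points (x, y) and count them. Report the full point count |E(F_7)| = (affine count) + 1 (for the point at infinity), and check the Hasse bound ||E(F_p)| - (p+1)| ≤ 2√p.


Affine points = {(0, 2), (0, 5), (1, 1), (1, 6), (2, 2), (2, 5), (5, 2), (5, 5), (6, 0)}; affine count = 9; |E(F_7)| = 10.

Discriminant check: Δ ∝ 4a³ + 27b² = 4·3³ + 27·4² = 4·27 + 27·16 ≡ 1 (mod 7). Nonzero ⇒ E is nonsingular.
For each x ∈ F_7, compute rhs = x³ + 3·x + 4 mod 7, then count y ∈ F_7 with y² ≡ rhs.
  x = 0: rhs = 4, matching y values: 2, 5 (2 points).
  x = 1: rhs = 1, matching y values: 1, 6 (2 points).
  x = 2: rhs = 4, matching y values: 2, 5 (2 points).
  x = 3: rhs = 5, matching y values: none (0 points).
  x = 4: rhs = 3, matching y values: none (0 points).
  x = 5: rhs = 4, matching y values: 2, 5 (2 points).
  x = 6: rhs = 0, matching y values: 0 (1 points).
Total affine count: 9.
Full point count |E(F_7)| = 9 + 1 = 10.
Hasse bound: |10 − (7+1)| = |2| = 2 ≤ 2√7 ≈ 5.2915 ✓.


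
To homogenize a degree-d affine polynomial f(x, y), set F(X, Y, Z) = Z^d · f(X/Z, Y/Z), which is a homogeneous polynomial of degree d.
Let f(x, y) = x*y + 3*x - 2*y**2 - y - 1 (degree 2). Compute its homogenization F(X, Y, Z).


F(X, Y, Z) = X*Y + 3*X*Z - 2*Y**2 - Y*Z - Z**2

deg(f) = 2.
Substitute x = X/Z, y = Y/Z into f, then multiply by Z^2.
  monomial 1·x^1·y^1 ↦ 1·X^1·Y^1·Z^0.
  monomial 3·x^1·y^0 ↦ 3·X^1·Y^0·Z^1.
  monomial -2·x^0·y^2 ↦ -2·X^0·Y^2·Z^0.
  monomial -1·x^0·y^1 ↦ -1·X^0·Y^1·Z^1.
  monomial -1·x^0·y^0 ↦ -1·X^0·Y^0·Z^2.
Collecting: F(X, Y, Z) = X*Y + 3*X*Z - 2*Y**2 - Y*Z - Z**2.


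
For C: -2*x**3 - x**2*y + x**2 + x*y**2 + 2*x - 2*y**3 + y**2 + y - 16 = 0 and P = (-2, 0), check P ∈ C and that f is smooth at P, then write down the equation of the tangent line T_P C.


Tangent line at P: -26*x - 3*y - 52 = 0.

Step 1: f(-2, 0) = 0, so P lies on C.
Step 2: partial derivatives
  f_x(x, y) = -6*x**2 - 2*x*y + 2*x + y**2 + 2, f_y(x, y) = -x**2 + 2*x*y - 6*y**2 + 2*y + 1.
  f_x(P) = -26, f_y(P) = -3 (gradient nonzero, so P is smooth).
Step 3: tangent line at P: -26·(x − -2) + -3·(y − 0) = 0.
Expanding: -26*x - 3*y - 52 = 0.


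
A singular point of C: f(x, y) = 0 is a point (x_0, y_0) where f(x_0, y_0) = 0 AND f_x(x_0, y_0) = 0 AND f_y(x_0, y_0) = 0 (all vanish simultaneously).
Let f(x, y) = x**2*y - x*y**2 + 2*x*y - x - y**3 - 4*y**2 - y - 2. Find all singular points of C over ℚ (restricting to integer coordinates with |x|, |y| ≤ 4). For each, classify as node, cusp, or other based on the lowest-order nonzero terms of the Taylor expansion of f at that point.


Singular points: {(-2, -1)}; classification: node.

Compute partial derivatives:
  f_x = 2*x*y - y**2 + 2*y - 1.
  f_y = x**2 - 2*x*y + 2*x - 3*y**2 - 8*y - 1.
Scan x_0 ∈ {−4, ..., 4}. For each x_0, f_y(x_0, y) is a polynomial in y; find its integer roots y ∈ {−4, ..., 4}, then test f_x and f at those candidates.
  x = -4: f_y(-4, y) = 7 - 3*y**2; no integer root y with |y| ≤ 4.
  x = -3: f_y(-3, y) = -3*y**2 - 2*y + 2; no integer root y with |y| ≤ 4.
  x = -2: f_y(-2, y) = -3*y**2 - 4*y - 1; vanishes at y ∈ {-1}. (-2, -1): f_x = 0, f = 0 — SINGULAR.
  x = -1: f_y(-1, y) = -3*y**2 - 6*y - 2; no integer root y with |y| ≤ 4.
  x = 0: f_y(0, y) = -3*y**2 - 8*y - 1; no integer root y with |y| ≤ 4.
  x = 1: f_y(1, y) = -3*y**2 - 10*y + 2; no integer root y with |y| ≤ 4.
  x = 2: f_y(2, y) = -3*y**2 - 12*y + 7; no integer root y with |y| ≤ 4.
  x = 3: f_y(3, y) = -3*y**2 - 14*y + 14; no integer root y with |y| ≤ 4.
  x = 4: f_y(4, y) = -3*y**2 - 16*y + 23; no integer root y with |y| ≤ 4.
Only singular point on the grid: (-2, -1).
Classify: substitute x = -2 + u, y = -1 + v and expand: f = u**2*v - u**2 - u*v**2 - v**3 + v**2.
No constant or linear terms (consistent with a singular point). Quadratic part: -u**2 + v**2. Cubic part: u**2*v - u*v**2 - v**3.
The quadratic part v**2 - u**2 = (v − u)(v + u) splits into two distinct linear factors, so there are two distinct tangent lines y − -1 = ±(x − -2) — this is a node (ordinary double point).
Classification: node.


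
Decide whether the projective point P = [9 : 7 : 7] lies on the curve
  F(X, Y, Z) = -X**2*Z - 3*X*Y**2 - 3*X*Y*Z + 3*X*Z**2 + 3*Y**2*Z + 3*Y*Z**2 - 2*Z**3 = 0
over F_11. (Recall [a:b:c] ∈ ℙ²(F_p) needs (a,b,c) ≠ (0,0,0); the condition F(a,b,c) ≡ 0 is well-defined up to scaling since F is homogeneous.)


F(9,7,7) ≡ 10 (mod 11); P is NOT on the curve.

Evaluate F(9, 7, 7) term-by-term (mod 11).
  -X**2*Z ↦ -1·81·1·7 = -567
  -3*X*Y**2 ↦ -3·9·49·1 = -1323
  -3*X*Y*Z ↦ -3·9·7·7 = -1323
  3*X*Z**2 ↦ 3·9·1·49 = 1323
  3*Y**2*Z ↦ 3·1·49·7 = 1029
  3*Y*Z**2 ↦ 3·1·7·49 = 1029
  -2*Z**3 ↦ -2·1·1·343 = -686
Sum: F(9, 7, 7) = (-567) + (-1323) + (-1323) + (1323) + (1029) + (1029) + (-686) = -518.
Reducing mod 11: -518 ≡ 10 (mod 11).
Since F(a, b, c) ≡ 10 ≠ 0 (mod 11), P does NOT lie on the curve.


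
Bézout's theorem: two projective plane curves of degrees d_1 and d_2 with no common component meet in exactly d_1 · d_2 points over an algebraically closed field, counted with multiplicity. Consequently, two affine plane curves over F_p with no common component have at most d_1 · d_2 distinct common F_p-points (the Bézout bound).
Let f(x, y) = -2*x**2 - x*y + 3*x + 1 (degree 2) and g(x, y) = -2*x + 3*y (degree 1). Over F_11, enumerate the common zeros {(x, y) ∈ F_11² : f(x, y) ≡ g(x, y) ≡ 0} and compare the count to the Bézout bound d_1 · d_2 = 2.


Common zeros: {(2, 5), (6, 4)}; count = 2; Bézout bound = 2.

deg(f) = 2, deg(g) = 1, so Bézout bound = 2.
Scan x ∈ F_11. For each x, list the y ∈ F_11 with f(x, y) ≡ 0 and those with g(x, y) ≡ 0 (mod 11); the common zeros in that column are the intersection.
  x = 0: f ≡ 0 at y ∈ ∅; g ≡ 0 at y ∈ {0}; common: ∅.
  x = 1: f ≡ 0 at y ∈ {2}; g ≡ 0 at y ∈ {8}; common: ∅.
  x = 2: f ≡ 0 at y ∈ {5}; g ≡ 0 at y ∈ {5}; common: {5}.
  x = 3: f ≡ 0 at y ∈ {1}; g ≡ 0 at y ∈ {2}; common: ∅.
  x = 4: f ≡ 0 at y ∈ {9}; g ≡ 0 at y ∈ {10}; common: ∅.
  x = 5: f ≡ 0 at y ∈ {2}; g ≡ 0 at y ∈ {7}; common: ∅.
  x = 6: f ≡ 0 at y ∈ {4}; g ≡ 0 at y ∈ {4}; common: {4}.
  x = 7: f ≡ 0 at y ∈ {8}; g ≡ 0 at y ∈ {1}; common: ∅.
  x = 8: f ≡ 0 at y ∈ {5}; g ≡ 0 at y ∈ {9}; common: ∅.
  x = 9: f ≡ 0 at y ∈ {1}; g ≡ 0 at y ∈ {6}; common: ∅.
  x = 10: f ≡ 0 at y ∈ {4}; g ≡ 0 at y ∈ {3}; common: ∅.
Collecting: common zeros = {(2, 5), (6, 4)}, so the count is 2.
Comparison with the Bézout bound: 2 ≤ 2 = deg(f)·deg(g), as expected for curves with no common component (the bound is attained).


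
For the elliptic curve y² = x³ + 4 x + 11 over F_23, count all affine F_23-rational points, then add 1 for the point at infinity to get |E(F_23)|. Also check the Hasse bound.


Affine points = {(1, 4), (1, 19), (2, 2), (2, 21), (3, 2), (3, 21), (5, 8), (5, 15), (8, 7), (8, 16), (10, 4), (10, 19), (11, 11), (11, 12), (12, 4), (12, 19), (13, 11), (13, 12), (16, 10), (16, 13), (17, 1), (17, 22), (18, 2), (18, 21), (19, 0), (20, 8), (20, 15), (21, 8), (21, 15), (22, 11), (22, 12)}; affine count = 31; |E(F_23)| = 32.

Discriminant check: Δ ∝ 4a³ + 27b² = 4·4³ + 27·11² = 4·64 + 27·121 ≡ 4 (mod 23). Nonzero ⇒ E is nonsingular.
For each x ∈ F_23, compute rhs = x³ + 4·x + 11 mod 23, then count y ∈ F_23 with y² ≡ rhs.
  x = 0: rhs = 11, matching y values: none (0 points).
  x = 1: rhs = 16, matching y values: 4, 19 (2 points).
  x = 2: rhs = 4, matching y values: 2, 21 (2 points).
  x = 3: rhs = 4, matching y values: 2, 21 (2 points).
  x = 4: rhs = 22, matching y values: none (0 points).
  x = 5: rhs = 18, matching y values: 8, 15 (2 points).
  x = 6: rhs = 21, matching y values: none (0 points).
  x = 7: rhs = 14, matching y values: none (0 points).
  x = 8: rhs = 3, matching y values: 7, 16 (2 points).
  x = 9: rhs = 17, matching y values: none (0 points).
  x = 10: rhs = 16, matching y values: 4, 19 (2 points).
  x = 11: rhs = 6, matching y values: 11, 12 (2 points).
  x = 12: rhs = 16, matching y values: 4, 19 (2 points).
  x = 13: rhs = 6, matching y values: 11, 12 (2 points).
  x = 14: rhs = 5, matching y values: none (0 points).
  x = 15: rhs = 19, matching y values: none (0 points).
  x = 16: rhs = 8, matching y values: 10, 13 (2 points).
  x = 17: rhs = 1, matching y values: 1, 22 (2 points).
  x = 18: rhs = 4, matching y values: 2, 21 (2 points).
  x = 19: rhs = 0, matching y values: 0 (1 points).
  x = 20: rhs = 18, matching y values: 8, 15 (2 points).
  x = 21: rhs = 18, matching y values: 8, 15 (2 points).
  x = 22: rhs = 6, matching y values: 11, 12 (2 points).
Total affine count: 31.
Full point count |E(F_23)| = 31 + 1 = 32.
Hasse bound: |32 − (23+1)| = |8| = 8 ≤ 2√23 ≈ 9.5917 ✓.


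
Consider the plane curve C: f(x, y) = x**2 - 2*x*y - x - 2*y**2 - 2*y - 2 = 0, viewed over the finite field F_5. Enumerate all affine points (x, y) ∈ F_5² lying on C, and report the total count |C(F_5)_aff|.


Affine F_5-points: {(1, 4), (2, 0), (2, 2), (3, 2), (3, 4), (4, 0)}; count = 6.

For each of the 25 pairs (x, y) ∈ F_5², evaluate f(x, y) mod 5. Record the zeros.
  x = 0: [0↦3, 1↦4, 2↦1, 3↦4, 4↦3]  zeros at y ∈ ∅
  x = 1: [0↦3, 1↦2, 2↦2, 3↦3, 4↦0]  zeros at y ∈ {4}
  x = 2: [0↦0, 1↦2, 2↦0, 3↦4, 4↦4]  zeros at y ∈ {0, 2}
  x = 3: [0↦4, 1↦4, 2↦0, 3↦2, 4↦0]  zeros at y ∈ {2, 4}
  x = 4: [0↦0, 1↦3, 2↦2, 3↦2, 4↦3]  zeros at y ∈ {0}
Collecting zeros: affine points = {(1, 4), (2, 0), (2, 2), (3, 2), (3, 4), (4, 0)}.
Total count |C(F_5)_aff| = 6.


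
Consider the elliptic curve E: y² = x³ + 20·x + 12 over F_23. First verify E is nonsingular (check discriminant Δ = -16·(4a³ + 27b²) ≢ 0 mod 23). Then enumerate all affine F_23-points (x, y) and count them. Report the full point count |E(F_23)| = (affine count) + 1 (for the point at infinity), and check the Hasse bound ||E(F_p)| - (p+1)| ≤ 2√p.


Affine points = {(0, 9), (0, 14), (4, 8), (4, 15), (6, 7), (6, 16), (7, 9), (7, 14), (9, 1), (9, 22), (10, 4), (10, 19), (12, 5), (12, 18), (13, 10), (13, 13), (14, 0), (16, 9), (16, 14), (19, 11), (19, 12)}; affine count = 21; |E(F_23)| = 22.

Discriminant check: Δ ∝ 4a³ + 27b² = 4·20³ + 27·12² = 4·8000 + 27·144 ≡ 8 (mod 23). Nonzero ⇒ E is nonsingular.
For each x ∈ F_23, compute rhs = x³ + 20·x + 12 mod 23, then count y ∈ F_23 with y² ≡ rhs.
  x = 0: rhs = 12, matching y values: 9, 14 (2 points).
  x = 1: rhs = 10, matching y values: none (0 points).
  x = 2: rhs = 14, matching y values: none (0 points).
  x = 3: rhs = 7, matching y values: none (0 points).
  x = 4: rhs = 18, matching y values: 8, 15 (2 points).
  x = 5: rhs = 7, matching y values: none (0 points).
  x = 6: rhs = 3, matching y values: 7, 16 (2 points).
  x = 7: rhs = 12, matching y values: 9, 14 (2 points).
  x = 8: rhs = 17, matching y values: none (0 points).
  x = 9: rhs = 1, matching y values: 1, 22 (2 points).
  x = 10: rhs = 16, matching y values: 4, 19 (2 points).
  x = 11: rhs = 22, matching y values: none (0 points).
  x = 12: rhs = 2, matching y values: 5, 18 (2 points).
  x = 13: rhs = 8, matching y values: 10, 13 (2 points).
  x = 14: rhs = 0, matching y values: 0 (1 points).
  x = 15: rhs = 7, matching y values: none (0 points).
  x = 16: rhs = 12, matching y values: 9, 14 (2 points).
  x = 17: rhs = 21, matching y values: none (0 points).
  x = 18: rhs = 17, matching y values: none (0 points).
  x = 19: rhs = 6, matching y values: 11, 12 (2 points).
  x = 20: rhs = 17, matching y values: none (0 points).
  x = 21: rhs = 10, matching y values: none (0 points).
  x = 22: rhs = 14, matching y values: none (0 points).
Total affine count: 21.
Full point count |E(F_23)| = 21 + 1 = 22.
Hasse bound: |22 − (23+1)| = |-2| = 2 ≤ 2√23 ≈ 9.5917 ✓.


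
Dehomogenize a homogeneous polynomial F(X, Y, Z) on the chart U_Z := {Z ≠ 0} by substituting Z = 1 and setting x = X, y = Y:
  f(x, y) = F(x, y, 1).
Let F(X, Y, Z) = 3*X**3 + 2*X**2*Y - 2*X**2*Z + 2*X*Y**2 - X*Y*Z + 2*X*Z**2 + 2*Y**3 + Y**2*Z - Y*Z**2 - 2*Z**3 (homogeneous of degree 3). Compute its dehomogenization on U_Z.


f(x, y) = 3*x**3 + 2*x**2*y - 2*x**2 + 2*x*y**2 - x*y + 2*x + 2*y**3 + y**2 - y - 2

On U_Z we set Z = 1. Each monomial c·X^i·Y^j·Z^k in F becomes c·x^i·y^j·1^k = c·x^i·y^j.
Substituting Z = 1: F(X, Y, 1) = 3*x**3 + 2*x**2*y - 2*x**2 + 2*x*y**2 - x*y + 2*x + 2*y**3 + y**2 - y - 2.
Note: deg(f) ≤ deg(F) = 3; strict inequality happens when F is divisible by Z (lost terms).


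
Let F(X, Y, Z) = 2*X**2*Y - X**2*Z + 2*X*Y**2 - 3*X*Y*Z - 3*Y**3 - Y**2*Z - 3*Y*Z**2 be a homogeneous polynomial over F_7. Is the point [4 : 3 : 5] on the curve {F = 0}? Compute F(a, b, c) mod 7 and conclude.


F(4,3,5) ≡ 5 (mod 7); P is NOT on the curve.

Evaluate F(4, 3, 5) term-by-term (mod 7).
  2*X**2*Y ↦ 2·16·3·1 = 96
  -X**2*Z ↦ -1·16·1·5 = -80
  2*X*Y**2 ↦ 2·4·9·1 = 72
  -3*X*Y*Z ↦ -3·4·3·5 = -180
  -3*Y**3 ↦ -3·1·27·1 = -81
  -Y**2*Z ↦ -1·1·9·5 = -45
  -3*Y*Z**2 ↦ -3·1·3·25 = -225
Sum: F(4, 3, 5) = (96) + (-80) + (72) + (-180) + (-81) + (-45) + (-225) = -443.
Reducing mod 7: -443 ≡ 5 (mod 7).
Since F(a, b, c) ≡ 5 ≠ 0 (mod 7), P does NOT lie on the curve.
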